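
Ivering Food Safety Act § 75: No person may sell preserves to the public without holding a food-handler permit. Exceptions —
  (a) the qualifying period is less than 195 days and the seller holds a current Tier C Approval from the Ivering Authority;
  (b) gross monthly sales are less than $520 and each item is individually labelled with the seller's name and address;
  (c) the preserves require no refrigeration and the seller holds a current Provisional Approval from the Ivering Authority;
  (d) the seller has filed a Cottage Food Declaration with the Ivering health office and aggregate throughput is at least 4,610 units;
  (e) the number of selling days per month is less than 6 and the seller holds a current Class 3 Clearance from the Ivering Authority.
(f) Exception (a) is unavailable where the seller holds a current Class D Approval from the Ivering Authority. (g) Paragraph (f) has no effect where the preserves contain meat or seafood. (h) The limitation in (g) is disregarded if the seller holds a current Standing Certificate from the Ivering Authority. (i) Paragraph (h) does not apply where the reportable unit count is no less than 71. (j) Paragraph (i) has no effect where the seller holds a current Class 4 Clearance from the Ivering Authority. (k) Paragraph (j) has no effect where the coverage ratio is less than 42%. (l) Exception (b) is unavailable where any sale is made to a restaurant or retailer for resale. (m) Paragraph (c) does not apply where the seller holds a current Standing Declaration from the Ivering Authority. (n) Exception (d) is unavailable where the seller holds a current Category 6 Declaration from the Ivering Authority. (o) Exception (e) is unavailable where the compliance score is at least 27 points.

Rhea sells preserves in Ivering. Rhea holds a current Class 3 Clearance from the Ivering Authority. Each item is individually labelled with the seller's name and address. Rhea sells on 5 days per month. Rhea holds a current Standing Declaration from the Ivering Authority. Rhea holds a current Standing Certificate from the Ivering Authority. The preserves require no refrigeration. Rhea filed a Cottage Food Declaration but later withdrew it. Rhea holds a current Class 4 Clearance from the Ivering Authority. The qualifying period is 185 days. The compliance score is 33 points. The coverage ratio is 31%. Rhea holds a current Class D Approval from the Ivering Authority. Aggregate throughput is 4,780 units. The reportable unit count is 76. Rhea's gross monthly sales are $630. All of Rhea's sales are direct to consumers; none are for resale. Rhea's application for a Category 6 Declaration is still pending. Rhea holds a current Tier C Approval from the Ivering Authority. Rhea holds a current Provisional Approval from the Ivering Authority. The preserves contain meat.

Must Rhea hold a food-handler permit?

No — exception (a) applies; Rhea is not required to hold a food-handler permit.

Exception (a) is satisfied on its face — the qualifying period is 185 days, less than the 195 days limit; a current Tier C Approval is held. Under paragraphs (f)–(k): (f) would limit (a) — a current Class D Approval is held — but (g) sets (f) aside: (g) operates against (f): the preserves contain meat. (h) applies (a current Standing Certificate is held), but yields to (i): (i) is triggered — the reportable unit count is 76, meeting the 71 threshold. (j) is engaged (a current Class 4 Clearance is held), but is displaced by (k): (k) operates against (j): the coverage ratio is 31%, less than the 42% limit. Exception (a) stands.
Exception (b) fails — gross monthly sales are $630, not less than $520.
Exception (c) is satisfied on its face — the preserves are shelf-stable; a current Provisional Approval is held. Turning to paragraph (m): (m) operates against (c): a current Standing Declaration is held. (c) is therefore removed.
Exception (d) does not apply: the Cottage Food Declaration was withdrawn.
Exception (e)'s conditions are all satisfied: the number of selling days per month is 5, less than the 6 limit; a current Class 3 Clearance is held. But applying paragraph (o): (o) is triggered — the compliance score is 33 points, meeting the 27 points threshold. So (e) is unavailable.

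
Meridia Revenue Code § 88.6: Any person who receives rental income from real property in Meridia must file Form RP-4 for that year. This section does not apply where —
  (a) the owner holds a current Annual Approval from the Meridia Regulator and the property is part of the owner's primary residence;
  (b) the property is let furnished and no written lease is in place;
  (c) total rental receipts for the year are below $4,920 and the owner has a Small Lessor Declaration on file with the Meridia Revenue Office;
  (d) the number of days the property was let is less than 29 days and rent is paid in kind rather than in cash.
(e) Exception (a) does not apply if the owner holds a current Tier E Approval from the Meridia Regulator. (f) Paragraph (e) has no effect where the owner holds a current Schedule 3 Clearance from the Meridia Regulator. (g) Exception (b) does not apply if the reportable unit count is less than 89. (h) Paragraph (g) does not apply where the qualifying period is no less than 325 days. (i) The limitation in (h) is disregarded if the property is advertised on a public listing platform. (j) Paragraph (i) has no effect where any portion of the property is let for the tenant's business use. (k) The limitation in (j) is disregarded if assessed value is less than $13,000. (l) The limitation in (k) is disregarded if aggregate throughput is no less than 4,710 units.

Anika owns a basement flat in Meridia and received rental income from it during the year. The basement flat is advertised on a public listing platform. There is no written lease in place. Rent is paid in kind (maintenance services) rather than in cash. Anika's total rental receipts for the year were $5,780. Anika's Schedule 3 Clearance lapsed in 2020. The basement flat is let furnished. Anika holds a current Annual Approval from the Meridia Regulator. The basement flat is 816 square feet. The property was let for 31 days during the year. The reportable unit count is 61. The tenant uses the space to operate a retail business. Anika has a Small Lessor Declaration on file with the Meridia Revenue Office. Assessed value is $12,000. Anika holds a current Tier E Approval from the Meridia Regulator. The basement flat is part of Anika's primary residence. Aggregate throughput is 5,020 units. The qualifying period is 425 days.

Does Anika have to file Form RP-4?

No — exception (b) applies; Anika is not required to file Form RP-4.

Exception (a): a current Annual Approval is held; the basement flat is part of the primary residence — every condition holds. Turning to paragraphs (e)–(f): (e) operates — a current Tier E Approval is held. (f), which would lift (e), is inapplicable — there is no Schedule 3 Clearance in force. Exception (a) does not apply.
Exception (b) is satisfied on its face — the property is let furnished; there is no written lease. Under paragraphs (g)–(l): (g) would limit (b) — the reportable unit count is 61, less than the 89 limit — but (h) sets (g) aside: (h) applies — the qualifying period is 425 days, meeting the 325 days threshold. (i) is engaged (the property is publicly advertised), but is overridden by (j): (j) operates against (i): the space is let for business use. (k) would limit (j) — assessed value is $12,000, less than the $13,000 limit — but (l) sets (k) aside: (l) operates — aggregate throughput is 5,020 units, meeting the 4,710 units threshold. So (b) applies.
Exception (c) fails — total rental receipts for the year are $5,780, not below $4,920.
Exception (d) fails — the number of days the property was let is 31 days, not less than 29 days.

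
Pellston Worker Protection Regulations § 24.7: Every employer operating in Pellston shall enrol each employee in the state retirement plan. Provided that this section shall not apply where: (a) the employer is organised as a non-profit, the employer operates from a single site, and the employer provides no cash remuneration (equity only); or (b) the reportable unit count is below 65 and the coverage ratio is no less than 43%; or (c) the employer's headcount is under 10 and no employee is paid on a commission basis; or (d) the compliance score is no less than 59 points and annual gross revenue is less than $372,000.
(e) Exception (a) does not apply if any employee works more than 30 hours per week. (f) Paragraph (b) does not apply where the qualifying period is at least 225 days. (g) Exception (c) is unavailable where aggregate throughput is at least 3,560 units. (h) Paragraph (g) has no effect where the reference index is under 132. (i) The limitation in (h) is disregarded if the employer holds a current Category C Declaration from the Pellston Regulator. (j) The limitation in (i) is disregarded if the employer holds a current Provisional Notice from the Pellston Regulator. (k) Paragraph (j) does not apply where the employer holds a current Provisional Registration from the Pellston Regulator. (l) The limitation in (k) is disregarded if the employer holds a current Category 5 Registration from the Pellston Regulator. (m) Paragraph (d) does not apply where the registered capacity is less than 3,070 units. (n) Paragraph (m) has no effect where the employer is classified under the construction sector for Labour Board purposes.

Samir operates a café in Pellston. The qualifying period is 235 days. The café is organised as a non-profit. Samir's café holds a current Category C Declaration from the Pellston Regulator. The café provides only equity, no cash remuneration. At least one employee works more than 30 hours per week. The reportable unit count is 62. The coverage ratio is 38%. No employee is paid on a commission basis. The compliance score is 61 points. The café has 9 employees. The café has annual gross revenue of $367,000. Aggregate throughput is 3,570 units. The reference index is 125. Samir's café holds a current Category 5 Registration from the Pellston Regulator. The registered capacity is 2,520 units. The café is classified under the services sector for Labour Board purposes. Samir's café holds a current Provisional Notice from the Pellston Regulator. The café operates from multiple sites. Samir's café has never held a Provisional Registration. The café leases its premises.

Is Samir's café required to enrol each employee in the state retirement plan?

Exception (a) requires that the employer operates from a single site; but the employer operates from multiple sites, so (a) is unavailable.
Exception (b) requires that the coverage ratio is no less than 43%; but the coverage ratio is 38%, short of 43%, so (b) is unavailable.
Exception (c)'s conditions are all satisfied: the employer's headcount is 9, under the 10 limit; no employee is paid on commission. As to paragraphs (g)–(l): (g) is triggered (aggregate throughput is 3,570 units, meeting the 3,560 units threshold), but yields to (h): (h) operates against (g): the reference index is 125, under the 132 limit. (i) is engaged (a current Category C Declaration is held), but is displaced by (j): (j) operates against (i): a current Provisional Notice is held. (k), which would lift (j), is not engaged — there is no Provisional Registration in force. So (c) applies.
Exception (d): the compliance score is 61 points, meeting the 59 points threshold; annual gross revenue is $367,000, less than the $372,000 limit — every condition holds. Turning to paragraphs (m)–(n): (m) is triggered — the registered capacity is 2,520 units, less than the 3,070 units limit. (n), which would lift (m), does not operate here — the café is classified under the services sector. So (d) is unavailable.

No — exception (c) applies; Samir's café is not required to enrol each employee in the state retirement plan.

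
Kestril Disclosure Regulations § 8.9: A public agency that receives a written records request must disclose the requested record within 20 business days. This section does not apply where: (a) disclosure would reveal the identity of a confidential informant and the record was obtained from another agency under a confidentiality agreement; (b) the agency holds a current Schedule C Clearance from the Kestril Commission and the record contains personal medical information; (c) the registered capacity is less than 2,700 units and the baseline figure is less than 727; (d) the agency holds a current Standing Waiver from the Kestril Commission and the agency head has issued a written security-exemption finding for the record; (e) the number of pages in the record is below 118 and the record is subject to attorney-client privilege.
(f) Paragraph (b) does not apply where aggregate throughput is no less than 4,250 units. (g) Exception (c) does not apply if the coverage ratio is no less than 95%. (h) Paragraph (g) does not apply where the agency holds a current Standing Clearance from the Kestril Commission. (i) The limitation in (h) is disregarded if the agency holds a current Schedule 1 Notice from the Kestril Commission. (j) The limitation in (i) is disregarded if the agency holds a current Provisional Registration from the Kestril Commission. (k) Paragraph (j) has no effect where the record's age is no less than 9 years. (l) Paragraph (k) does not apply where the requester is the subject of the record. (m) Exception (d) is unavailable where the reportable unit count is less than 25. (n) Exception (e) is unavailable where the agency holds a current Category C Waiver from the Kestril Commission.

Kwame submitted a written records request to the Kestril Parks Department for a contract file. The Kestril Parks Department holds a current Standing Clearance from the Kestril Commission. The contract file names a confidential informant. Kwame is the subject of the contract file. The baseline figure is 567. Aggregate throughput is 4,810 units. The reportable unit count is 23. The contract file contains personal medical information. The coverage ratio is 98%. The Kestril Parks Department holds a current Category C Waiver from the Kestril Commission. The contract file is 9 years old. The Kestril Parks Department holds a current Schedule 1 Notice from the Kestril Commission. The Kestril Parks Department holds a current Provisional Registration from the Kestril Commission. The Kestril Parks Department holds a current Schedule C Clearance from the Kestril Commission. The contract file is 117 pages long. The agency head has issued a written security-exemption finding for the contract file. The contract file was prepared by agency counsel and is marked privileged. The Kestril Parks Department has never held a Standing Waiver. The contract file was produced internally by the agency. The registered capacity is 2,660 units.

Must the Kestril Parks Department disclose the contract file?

Exception (a) fails — the contract file was produced internally.
All of (b)'s requirements are met (a current Schedule C Clearance is held; the contract file contains personal medical information). But: (f) operates against (b): aggregate throughput is 4,810 units, meeting the 4,250 units threshold. (b) is therefore removed.
Exception (c) is satisfied on its face — the registered capacity is 2,660 units, less than the 2,700 units limit; the baseline figure is 567, less than the 727 limit. Under paragraphs (g)–(l): (g) would limit (c) — the coverage ratio is 98%, meeting the 95% threshold — but (h) sets (g) aside: (h) operates — a current Standing Clearance is held. (i) would limit (h) — a current Schedule 1 Notice is held — but (j) sets (i) aside: (j) operates against (i): a current Provisional Registration is held. (k) operates (the record's age is 9 years, meeting the 9 years threshold), but is set aside by (l): (l) is engaged — Kwame is the subject of the contract file. (c) remains available.
Exception (d) does not apply: there is no Standing Waiver in force.
All of (e)'s requirements are met (the number of pages in the record is 117, below the 118 limit; the contract file is privileged). However, paragraph (n) must be considered: (n) applies — a current Category C Waiver is held. (e) is therefore removed.

No — exception (c) applies; the Kestril Parks Department is not required to disclose the contract file.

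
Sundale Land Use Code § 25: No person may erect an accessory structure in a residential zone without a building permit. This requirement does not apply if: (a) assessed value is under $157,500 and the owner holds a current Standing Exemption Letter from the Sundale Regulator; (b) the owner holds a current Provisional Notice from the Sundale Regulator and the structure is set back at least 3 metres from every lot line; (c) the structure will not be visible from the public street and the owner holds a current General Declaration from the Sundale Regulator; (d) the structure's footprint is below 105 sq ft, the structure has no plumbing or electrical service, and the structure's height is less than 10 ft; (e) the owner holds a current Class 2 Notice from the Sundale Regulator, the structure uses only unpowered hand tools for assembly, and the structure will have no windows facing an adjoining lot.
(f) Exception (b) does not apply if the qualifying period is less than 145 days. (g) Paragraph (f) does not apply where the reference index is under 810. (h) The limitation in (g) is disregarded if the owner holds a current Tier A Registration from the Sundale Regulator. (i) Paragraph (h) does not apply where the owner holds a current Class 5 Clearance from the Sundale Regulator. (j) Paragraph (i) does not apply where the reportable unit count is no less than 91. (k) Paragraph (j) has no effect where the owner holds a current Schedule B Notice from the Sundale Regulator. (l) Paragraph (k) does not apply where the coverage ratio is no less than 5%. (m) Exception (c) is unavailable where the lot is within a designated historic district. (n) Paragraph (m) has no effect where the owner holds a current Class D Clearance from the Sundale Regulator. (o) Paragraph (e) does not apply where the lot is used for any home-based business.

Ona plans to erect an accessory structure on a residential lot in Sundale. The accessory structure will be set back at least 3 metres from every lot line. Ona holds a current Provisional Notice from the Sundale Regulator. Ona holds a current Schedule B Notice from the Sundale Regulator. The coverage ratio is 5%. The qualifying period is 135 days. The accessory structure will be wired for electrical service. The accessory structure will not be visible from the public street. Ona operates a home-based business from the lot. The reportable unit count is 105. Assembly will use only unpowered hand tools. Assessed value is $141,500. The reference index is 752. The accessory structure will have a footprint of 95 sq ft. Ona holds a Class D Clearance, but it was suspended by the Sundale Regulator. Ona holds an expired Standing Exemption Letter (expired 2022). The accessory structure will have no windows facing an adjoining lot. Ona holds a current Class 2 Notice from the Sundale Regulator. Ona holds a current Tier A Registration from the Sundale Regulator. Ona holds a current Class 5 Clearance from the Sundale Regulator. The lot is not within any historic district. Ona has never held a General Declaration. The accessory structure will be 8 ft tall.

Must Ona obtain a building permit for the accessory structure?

Exception (a) requires that the owner holds a current Standing Exemption Letter from the Sundale Regulator; but there is no Standing Exemption Letter in force, so (a) is unavailable.
All of (b)'s requirements are met (a current Provisional Notice is held; the setback is at least 3 m on every side). But: (f) operates against (b): the qualifying period is 135 days, less than the 145 days limit. (g) operates (the reference index is 752, under the 810 limit), but is itself disapplied by (h): (h) is engaged — a current Tier A Registration is held. (i) is triggered (a current Class 5 Clearance is held), but is itself disapplied by (j): (j) is triggered — the reportable unit count is 105, meeting the 91 threshold. (k) would limit (j) — a current Schedule B Notice is held — but (l) sets (k) aside: (l) operates against (k): the coverage ratio is 5%, meeting the 5% threshold. Exception (b) does not apply.
Exception (c) requires that the owner holds a current General Declaration from the Sundale Regulator; but the General Declaration is not current, so (c) is unavailable.
Exception (d) fails — electrical service is planned.
Exception (e): a current Class 2 Notice is held; assembly uses only hand tools; no windows face an adjoining lot — every condition holds. But applying paragraph (o): (o) operates against (e): a home-based business operates on the lot. Exception (e) does not apply.
No exception is made out. Ona falls within the general rule.

Yes — Ona must obtain a building permit.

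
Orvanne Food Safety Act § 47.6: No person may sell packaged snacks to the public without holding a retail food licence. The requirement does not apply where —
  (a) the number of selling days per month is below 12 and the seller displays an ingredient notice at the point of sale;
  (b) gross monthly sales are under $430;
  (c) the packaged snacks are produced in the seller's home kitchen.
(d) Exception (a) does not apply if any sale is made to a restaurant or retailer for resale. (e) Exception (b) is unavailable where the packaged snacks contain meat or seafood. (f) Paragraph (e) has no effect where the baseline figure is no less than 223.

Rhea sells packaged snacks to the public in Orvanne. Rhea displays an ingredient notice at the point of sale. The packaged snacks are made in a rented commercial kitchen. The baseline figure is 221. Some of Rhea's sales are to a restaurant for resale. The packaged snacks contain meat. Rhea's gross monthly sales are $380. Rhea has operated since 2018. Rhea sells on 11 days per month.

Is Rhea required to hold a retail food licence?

Yes — Rhea must hold a retail food licence.

Exception (a) is satisfied on its face — the number of selling days per month is 11, below the 12 limit; an ingredient notice is displayed. But applying paragraph (d): (d) operates against (a): some sales are to a restaurant for resale. Exception (a) does not apply.
Exception (b): gross monthly sales are $380, under the $430 limit — every condition holds. However, paragraphs (e)–(f) must be considered: (e) operates against (b): the packaged snacks contain meat. (f), which would lift (e), is inapplicable — the baseline figure is 221, short of 223. Exception (b) does not apply.
Exception (c) fails — the packaged snacks are made in a commercial kitchen, not a home kitchen.
None of the exceptions is available; § 47.6 applies in full.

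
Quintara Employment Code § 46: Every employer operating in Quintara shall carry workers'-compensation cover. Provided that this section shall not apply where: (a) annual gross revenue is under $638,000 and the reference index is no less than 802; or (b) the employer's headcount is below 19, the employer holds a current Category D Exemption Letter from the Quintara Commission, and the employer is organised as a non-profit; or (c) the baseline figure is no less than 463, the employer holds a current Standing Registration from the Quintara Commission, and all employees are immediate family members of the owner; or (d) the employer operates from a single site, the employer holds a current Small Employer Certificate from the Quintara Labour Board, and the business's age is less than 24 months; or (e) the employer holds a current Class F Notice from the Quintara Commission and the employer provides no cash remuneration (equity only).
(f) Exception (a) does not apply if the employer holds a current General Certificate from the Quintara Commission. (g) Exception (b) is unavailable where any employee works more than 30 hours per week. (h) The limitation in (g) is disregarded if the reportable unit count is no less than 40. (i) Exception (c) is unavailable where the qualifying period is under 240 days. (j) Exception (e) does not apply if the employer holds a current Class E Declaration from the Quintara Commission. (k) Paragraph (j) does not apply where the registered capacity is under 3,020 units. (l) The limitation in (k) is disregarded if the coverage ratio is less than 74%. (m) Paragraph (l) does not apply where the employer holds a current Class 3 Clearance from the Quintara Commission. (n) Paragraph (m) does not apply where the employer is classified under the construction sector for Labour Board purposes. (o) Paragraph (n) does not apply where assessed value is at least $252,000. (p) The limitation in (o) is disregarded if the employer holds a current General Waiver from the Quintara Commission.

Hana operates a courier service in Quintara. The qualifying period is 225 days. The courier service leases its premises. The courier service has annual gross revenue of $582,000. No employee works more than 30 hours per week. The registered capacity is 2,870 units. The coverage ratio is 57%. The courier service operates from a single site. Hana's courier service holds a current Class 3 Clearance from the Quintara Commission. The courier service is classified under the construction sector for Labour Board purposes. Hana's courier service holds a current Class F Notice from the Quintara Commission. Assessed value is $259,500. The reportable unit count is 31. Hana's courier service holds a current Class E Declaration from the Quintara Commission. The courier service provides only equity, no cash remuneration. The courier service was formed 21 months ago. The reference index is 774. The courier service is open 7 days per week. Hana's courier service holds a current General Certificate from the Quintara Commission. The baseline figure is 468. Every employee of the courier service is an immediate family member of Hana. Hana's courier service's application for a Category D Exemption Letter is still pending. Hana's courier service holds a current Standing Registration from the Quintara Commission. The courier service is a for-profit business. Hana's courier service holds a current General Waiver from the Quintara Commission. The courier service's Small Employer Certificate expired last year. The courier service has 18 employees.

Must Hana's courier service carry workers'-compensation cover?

Exception (a) fails — the reference index is 774, short of 802.
Exception (b) fails — the Category D Exemption Letter is not current.
Exception (c)'s conditions are all satisfied: the baseline figure is 468, meeting the 463 threshold; a current Standing Registration is held; every employee is an immediate family member. But applying paragraph (i): (i) operates against (c): the qualifying period is 225 days, under the 240 days limit. Exception (c) does not apply.
Exception (d) does not apply: the Small Employer Certificate has expired.
All of (e)'s requirements are met (a current Class F Notice is held; remuneration is equity-only). But applying paragraphs (j)–(p): (j) is triggered — a current Class E Declaration is held. (k) would limit (j) — the registered capacity is 2,870 units, under the 3,020 units limit — but (l) sets (k) aside: (l) applies — the coverage ratio is 57%, less than the 74% limit. (m) would limit (l) — a current Class 3 Clearance is held — but (n) sets (m) aside: (n) applies — the courier service is classified under the construction sector. (o) operates (assessed value is $259,500, meeting the $252,000 threshold), but is set aside by (p): (p) is triggered — a current General Waiver is held. So (e) is unavailable.
No exception displaces § 46.

Yes — Hana's courier service must carry workers'-compensation cover.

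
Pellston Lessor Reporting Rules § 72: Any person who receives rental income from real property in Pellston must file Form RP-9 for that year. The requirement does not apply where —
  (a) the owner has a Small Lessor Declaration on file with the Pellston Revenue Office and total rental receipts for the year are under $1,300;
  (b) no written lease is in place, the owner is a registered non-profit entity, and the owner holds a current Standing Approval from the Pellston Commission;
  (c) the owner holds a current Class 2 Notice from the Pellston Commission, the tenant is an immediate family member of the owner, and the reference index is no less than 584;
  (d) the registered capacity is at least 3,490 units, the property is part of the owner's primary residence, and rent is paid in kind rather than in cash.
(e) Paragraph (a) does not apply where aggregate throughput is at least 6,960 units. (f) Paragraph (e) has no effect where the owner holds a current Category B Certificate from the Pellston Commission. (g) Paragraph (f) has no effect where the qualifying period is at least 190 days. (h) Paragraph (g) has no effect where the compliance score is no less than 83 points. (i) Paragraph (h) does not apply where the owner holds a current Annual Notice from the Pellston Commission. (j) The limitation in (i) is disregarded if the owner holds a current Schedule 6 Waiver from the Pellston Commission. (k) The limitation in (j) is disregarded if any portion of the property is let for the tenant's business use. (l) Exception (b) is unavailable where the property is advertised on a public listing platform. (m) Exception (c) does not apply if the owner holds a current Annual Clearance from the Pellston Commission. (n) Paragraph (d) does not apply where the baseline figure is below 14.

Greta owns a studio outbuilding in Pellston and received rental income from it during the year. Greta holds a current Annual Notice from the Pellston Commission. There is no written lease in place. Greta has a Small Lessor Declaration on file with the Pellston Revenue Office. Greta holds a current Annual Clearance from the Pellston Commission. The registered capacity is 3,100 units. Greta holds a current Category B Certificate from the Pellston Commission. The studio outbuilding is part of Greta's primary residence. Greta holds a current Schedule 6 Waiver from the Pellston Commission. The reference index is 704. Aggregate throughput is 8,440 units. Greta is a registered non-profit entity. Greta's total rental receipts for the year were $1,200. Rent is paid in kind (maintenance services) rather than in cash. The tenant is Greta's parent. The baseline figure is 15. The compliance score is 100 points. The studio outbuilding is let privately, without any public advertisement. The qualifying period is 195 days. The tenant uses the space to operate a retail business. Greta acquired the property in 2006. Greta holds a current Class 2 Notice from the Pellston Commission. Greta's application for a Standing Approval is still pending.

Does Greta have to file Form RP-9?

Yes — Greta must file Form RP-9.

All of (a)'s requirements are met (a Small Lessor Declaration is on file; total rental receipts for the year are $1,200, under the $1,300 limit). Turning to paragraphs (e)–(k): (e) operates against (a): aggregate throughput is 8,440 units, meeting the 6,960 units threshold. (f) applies (a current Category B Certificate is held), but is set aside by (g): (g) operates — the qualifying period is 195 days, meeting the 190 days threshold. (h) applies (the compliance score is 100 points, meeting the 83 points threshold), but is itself disapplied by (i): (i) operates against (h): a current Annual Notice is held. (j) is engaged (a current Schedule 6 Waiver is held), but is itself disapplied by (k): (k) operates against (j): the space is let for business use. So (a) is unavailable.
Exception (b) fails — the Standing Approval is not current.
Exception (c)'s conditions are all satisfied: a current Class 2 Notice is held; the tenant is an immediate family member; the reference index is 704, meeting the 584 threshold. However, paragraph (m) must be considered: (m) applies — a current Annual Clearance is held. (c) is therefore removed.
Exception (d) fails — the registered capacity is 3,100 units, short of 3,490 units.
Every exception is unavailable, so the rule governs.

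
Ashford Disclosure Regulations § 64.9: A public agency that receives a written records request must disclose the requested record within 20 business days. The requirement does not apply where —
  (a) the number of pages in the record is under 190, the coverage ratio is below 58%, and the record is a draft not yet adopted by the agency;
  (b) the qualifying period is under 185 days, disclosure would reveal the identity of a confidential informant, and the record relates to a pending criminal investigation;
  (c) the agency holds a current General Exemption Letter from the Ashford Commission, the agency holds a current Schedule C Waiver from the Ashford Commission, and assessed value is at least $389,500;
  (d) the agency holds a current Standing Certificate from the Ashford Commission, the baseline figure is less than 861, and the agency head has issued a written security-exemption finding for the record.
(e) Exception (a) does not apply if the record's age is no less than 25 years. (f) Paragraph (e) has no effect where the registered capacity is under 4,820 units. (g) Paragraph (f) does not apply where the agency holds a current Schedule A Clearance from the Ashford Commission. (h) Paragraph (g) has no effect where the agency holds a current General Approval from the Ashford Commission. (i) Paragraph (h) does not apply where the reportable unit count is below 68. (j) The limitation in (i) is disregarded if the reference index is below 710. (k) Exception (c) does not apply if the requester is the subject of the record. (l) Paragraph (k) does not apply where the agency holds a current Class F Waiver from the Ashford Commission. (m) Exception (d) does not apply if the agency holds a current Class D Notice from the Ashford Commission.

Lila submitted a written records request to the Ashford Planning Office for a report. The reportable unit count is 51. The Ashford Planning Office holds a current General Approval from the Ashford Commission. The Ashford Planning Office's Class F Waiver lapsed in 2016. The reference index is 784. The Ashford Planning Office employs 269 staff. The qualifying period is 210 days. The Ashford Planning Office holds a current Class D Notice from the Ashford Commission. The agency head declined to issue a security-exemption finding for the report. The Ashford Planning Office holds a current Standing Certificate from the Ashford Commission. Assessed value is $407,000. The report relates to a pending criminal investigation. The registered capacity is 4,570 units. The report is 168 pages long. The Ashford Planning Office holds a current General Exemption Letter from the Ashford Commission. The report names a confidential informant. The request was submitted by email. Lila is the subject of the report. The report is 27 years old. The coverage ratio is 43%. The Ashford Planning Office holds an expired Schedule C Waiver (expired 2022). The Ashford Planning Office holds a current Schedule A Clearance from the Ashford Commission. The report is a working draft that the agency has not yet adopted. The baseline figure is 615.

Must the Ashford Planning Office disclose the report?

All of (a)'s requirements are met (the number of pages in the record is 168, under the 190 limit; the coverage ratio is 43%, below the 58% limit; the report is an unadopted draft). However, paragraphs (e)–(j) must be considered: (e) operates against (a): the record's age is 27 years, meeting the 25 years threshold. (f) is engaged (the registered capacity is 4,570 units, under the 4,820 units limit), but is itself disapplied by (g): (g) operates against (f): a current Schedule A Clearance is held. (h) is engaged (a current General Approval is held), but is itself disapplied by (i): (i) applies — the reportable unit count is 51, below the 68 limit. (j), which would lift (i), does not operate here — the reference index is 784, not below 710. Exception (a) does not apply.
Exception (b) requires that the qualifying period is under 185 days; but the qualifying period is 210 days, not under 185 days, so (b) is unavailable.
Exception (c) requires that the agency holds a current Schedule C Waiver from the Ashford Commission; but there is no Schedule C Waiver in force, so (c) is unavailable.
Exception (d) requires that the agency head has issued a written security-exemption finding for the record; but the agency head declined to issue a security-exemption finding, so (d) is unavailable.
No exception applies. The general rule governs.

Yes — the Ashford Planning Office must disclose the report.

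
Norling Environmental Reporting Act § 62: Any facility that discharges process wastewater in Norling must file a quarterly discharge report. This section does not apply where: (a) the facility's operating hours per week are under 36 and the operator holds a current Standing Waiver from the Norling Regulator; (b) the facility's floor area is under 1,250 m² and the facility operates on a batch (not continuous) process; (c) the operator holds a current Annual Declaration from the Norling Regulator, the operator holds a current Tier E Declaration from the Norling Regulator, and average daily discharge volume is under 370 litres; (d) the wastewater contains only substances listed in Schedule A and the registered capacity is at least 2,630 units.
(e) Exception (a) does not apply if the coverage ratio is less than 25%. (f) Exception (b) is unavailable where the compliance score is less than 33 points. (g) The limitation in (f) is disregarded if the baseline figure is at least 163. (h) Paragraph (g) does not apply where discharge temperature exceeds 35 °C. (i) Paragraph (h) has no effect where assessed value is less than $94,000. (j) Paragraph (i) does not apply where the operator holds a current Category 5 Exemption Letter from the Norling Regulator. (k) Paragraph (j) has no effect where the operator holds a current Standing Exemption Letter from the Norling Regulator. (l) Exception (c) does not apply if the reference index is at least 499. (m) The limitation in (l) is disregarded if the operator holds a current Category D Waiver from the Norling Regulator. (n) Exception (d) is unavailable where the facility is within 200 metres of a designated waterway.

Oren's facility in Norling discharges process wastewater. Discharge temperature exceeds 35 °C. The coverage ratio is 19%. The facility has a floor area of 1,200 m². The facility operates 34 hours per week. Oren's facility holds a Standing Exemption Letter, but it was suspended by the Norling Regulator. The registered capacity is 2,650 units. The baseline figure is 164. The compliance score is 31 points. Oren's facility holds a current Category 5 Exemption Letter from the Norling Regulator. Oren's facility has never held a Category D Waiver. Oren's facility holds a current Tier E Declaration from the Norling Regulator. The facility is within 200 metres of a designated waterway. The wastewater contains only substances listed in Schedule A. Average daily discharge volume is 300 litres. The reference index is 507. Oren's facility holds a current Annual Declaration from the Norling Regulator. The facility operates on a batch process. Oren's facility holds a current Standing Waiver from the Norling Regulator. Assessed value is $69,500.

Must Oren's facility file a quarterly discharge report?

Yes — Oren's facility must file a quarterly discharge report.

Exception (a)'s conditions are all satisfied: the facility's operating hours per week are 34, under the 36 limit; a current Standing Waiver is held. However, paragraph (e) must be considered: (e) applies — the coverage ratio is 19%, less than the 25% limit. (a) is therefore removed.
All of (b)'s requirements are met (the facility's floor area is 1,200 m², under the 1,250 m² limit; the facility operates on a batch process). However, paragraphs (f)–(k) must be considered: (f) operates — the compliance score is 31 points, less than the 33 points limit. (g) operates (the baseline figure is 164, meeting the 163 threshold), but is displaced by (h): (h) operates against (g): discharge temperature exceeds 35 °C. (i) is triggered (assessed value is $69,500, less than the $94,000 limit), but is overridden by (j): (j) operates against (i): a current Category 5 Exemption Letter is held. (k), which would lift (j), is not triggered — there is no Standing Exemption Letter in force. So (b) is unavailable.
All of (c)'s requirements are met (a current Annual Declaration is held; a current Tier E Declaration is held; average daily discharge volume is 300 litres, under the 370 litres limit). But applying paragraphs (l)–(m): (l) operates against (c): the reference index is 507, meeting the 499 threshold. (m), which would lift (l), is not triggered — there is no Category D Waiver in force. Exception (c) does not apply.
Exception (d)'s conditions are all satisfied: the wastewater is Schedule-A-only; the registered capacity is 2,650 units, meeting the 2,630 units threshold. But: (n) operates against (d): the facility is within 200 m of a designated waterway. (d) is therefore removed.
Every exception is unavailable, so the rule governs.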